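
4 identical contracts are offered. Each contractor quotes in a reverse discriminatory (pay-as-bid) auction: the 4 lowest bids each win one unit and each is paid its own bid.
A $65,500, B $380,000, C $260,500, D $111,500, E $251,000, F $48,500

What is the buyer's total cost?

Bids ranked low→high: 48,500 (F), 65,500 (A), 111,500 (D), 251,000 (E), 260,500 (C), 380,000 (B)
Lowest 4: F, A, D, E.
Total cost = 48,500 + 65,500 + 111,500 + 251,000 = $476,500.

Total cost: $476,500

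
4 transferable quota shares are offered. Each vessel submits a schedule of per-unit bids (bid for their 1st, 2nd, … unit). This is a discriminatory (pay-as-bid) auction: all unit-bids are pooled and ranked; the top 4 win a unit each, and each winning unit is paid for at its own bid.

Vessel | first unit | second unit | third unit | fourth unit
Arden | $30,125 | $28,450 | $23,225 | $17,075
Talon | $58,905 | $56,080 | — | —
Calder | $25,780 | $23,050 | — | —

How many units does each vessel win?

Arden 2, Talon 2

Merging the schedules and taking the best 4: 58,905 (Talon-1), 56,080 (Talon-2), 30,125 (Arden-1), 28,450 (Arden-2)
Next rejected bid: $25,780 (not a price — pay-as-bid).
Allocation: Arden 2, Talon 2.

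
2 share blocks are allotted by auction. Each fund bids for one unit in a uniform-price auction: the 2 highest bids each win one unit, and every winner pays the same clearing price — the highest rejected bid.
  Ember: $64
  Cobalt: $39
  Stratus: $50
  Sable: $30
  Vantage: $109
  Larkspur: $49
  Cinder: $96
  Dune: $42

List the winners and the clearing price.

Bids ranked high→low: 109 (Vantage), 96 (Cinder), 64 (Ember), 50 (Stratus), …
The 2 highest are Vantage, Cinder.
First losing bid is Ember's $64, which sets the uniform price.

Vantage, Cinder; each pays $64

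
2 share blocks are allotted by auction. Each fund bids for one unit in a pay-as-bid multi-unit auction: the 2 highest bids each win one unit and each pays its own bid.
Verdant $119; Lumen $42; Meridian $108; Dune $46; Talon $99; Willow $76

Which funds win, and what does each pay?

Verdant $119, Meridian $108

Bids ranked high→low: 119 (Verdant), 108 (Meridian), 99 (Talon), 76 (Willow), …
Top 2: Verdant, Meridian.
Each winner pays its own bid: Verdant $119, Meridian $108.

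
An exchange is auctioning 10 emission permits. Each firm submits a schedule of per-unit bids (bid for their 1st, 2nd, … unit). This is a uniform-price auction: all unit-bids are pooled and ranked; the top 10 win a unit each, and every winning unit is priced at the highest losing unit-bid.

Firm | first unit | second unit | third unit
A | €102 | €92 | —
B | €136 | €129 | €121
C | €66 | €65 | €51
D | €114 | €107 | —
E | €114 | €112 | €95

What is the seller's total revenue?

Total revenue: €660

Pooled unit-bids ranked (top 10): 136 (B-1), 129 (B-2), 121 (B-3), 114 (D-1), 114 (E-1), 112 (E-2), 107 (D-2), 102 (A-1), 95 (E-3), 92 (A-2)
First bid not allocated: €66.
Allocation: A 2, B 3, D 2, E 3. Every unit priced at €66.
Revenue = 10 × 66 = €660.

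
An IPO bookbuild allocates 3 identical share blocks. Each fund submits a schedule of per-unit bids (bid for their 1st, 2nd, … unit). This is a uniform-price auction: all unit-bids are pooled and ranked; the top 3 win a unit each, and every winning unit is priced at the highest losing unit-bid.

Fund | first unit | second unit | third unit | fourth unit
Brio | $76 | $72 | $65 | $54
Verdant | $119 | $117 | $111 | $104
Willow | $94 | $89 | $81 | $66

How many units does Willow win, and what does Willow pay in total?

Willow: 0 units, pays $0

All unit-bids, highest first — top 3: 119 (Verdant-1), 117 (Verdant-2), 111 (Verdant-3)
First bid not allocated: $104.
Willow wins 0 unit(s) at $104 each.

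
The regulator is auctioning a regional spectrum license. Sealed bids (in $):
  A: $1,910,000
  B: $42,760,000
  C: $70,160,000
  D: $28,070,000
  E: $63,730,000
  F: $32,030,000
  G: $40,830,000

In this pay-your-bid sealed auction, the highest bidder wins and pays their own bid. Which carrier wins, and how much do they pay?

Pay-your-bid sealed auction: the highest bidder wins and pays their own bid.
Bids ranked: 70,160,000 (C) > 63,730,000 (E) > 42,760,000 (B) > 40,830,000 (G) > 32,030,000 (F) > 28,070,000 (D) > …
First-price: C pays what they bid, $70,160,000.

C pays $70,160,000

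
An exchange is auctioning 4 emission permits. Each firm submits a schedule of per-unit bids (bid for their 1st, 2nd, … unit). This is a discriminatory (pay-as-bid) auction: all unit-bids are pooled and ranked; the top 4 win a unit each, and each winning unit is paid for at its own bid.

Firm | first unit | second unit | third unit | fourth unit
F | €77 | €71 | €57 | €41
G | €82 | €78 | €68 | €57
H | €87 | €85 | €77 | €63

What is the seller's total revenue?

Merging the schedules and taking the best 4: 87 (H-1), 85 (H-2), 82 (G-1), 78 (G-2)
Next rejected bid: €77 (not a price — pay-as-bid).
Each winning unit pays its own bid.
Revenue = 87 + 85 + 82 + 78 = €332.

Total revenue: €332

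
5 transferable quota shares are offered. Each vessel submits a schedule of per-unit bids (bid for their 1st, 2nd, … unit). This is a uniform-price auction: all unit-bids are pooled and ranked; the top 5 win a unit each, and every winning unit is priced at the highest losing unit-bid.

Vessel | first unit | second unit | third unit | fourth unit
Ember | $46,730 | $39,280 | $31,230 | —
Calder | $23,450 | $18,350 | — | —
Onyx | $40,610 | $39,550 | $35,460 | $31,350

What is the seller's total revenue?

Pooled unit-bids ranked (top 5): 46,730 (Ember-1), 40,610 (Onyx-1), 39,550 (Onyx-2), 39,280 (Ember-2), 35,460 (Onyx-3)
The (k+1)-th unit-bid is $31,350.
Allocation: Ember 2, Onyx 3. Every unit priced at $31,350.
Revenue = 5 × 31,350 = $156,750.

Total revenue: $156,750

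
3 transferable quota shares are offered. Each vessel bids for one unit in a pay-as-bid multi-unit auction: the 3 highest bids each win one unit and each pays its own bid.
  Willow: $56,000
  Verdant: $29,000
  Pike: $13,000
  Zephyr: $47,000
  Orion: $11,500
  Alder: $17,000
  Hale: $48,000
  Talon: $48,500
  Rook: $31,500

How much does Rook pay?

Ordering the bids: 56,000 (Willow), 48,500 (Talon), 48,000 (Hale), 47,000 (Zephyr), 31,500 (Rook), …
Top 3: Willow, Talon, Hale.
Rook does not win → $0.

Rook pays $0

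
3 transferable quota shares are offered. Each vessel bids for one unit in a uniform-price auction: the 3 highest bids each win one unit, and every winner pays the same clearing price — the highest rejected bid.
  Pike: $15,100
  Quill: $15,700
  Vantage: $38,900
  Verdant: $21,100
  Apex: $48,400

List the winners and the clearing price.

Apex, Vantage, Verdant; each pays $15,700

Ordering the bids: 48,400 (Apex), 38,900 (Vantage), 21,100 (Verdant), 15,700 (Quill), 15,100 (Pike)
Top 3: Apex, Vantage, Verdant.
Clearing price = highest rejected bid = $15,700.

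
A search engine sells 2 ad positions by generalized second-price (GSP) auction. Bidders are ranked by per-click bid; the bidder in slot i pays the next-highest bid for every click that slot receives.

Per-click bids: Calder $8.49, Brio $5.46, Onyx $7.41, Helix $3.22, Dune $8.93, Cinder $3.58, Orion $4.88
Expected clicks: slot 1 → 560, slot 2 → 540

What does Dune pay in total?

Ranked by bid: $8.93 (Dune) > $8.49 (Calder) > $7.41 (Onyx) > …
Dune holds slot 1 → pays next bid $8.49 × 560 clicks = $4754.40.

Dune pays $4754.40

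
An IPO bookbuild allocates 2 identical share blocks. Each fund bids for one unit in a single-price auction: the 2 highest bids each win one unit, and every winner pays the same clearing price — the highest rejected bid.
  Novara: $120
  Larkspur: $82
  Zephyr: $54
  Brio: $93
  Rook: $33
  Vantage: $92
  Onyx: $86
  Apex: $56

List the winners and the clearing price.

Novara, Brio; each pays $92

Ordering the bids: 120 (Novara), 93 (Brio), 92 (Vantage), 86 (Onyx), …
Top 2: Novara, Brio.
Clearing price = highest rejected bid = $92.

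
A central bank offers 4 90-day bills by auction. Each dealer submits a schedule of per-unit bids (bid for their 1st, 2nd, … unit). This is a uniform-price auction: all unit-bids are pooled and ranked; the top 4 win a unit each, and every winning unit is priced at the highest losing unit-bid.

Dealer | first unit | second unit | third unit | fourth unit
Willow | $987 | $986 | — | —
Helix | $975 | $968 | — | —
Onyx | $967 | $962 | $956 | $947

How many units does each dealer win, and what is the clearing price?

Helix 2, Willow 2; clearing price $967

All unit-bids, highest first — top 4: 987 (Willow-1), 986 (Willow-2), 975 (Helix-1), 968 (Helix-2)
First bid not allocated: $967.
Allocation: Helix 2, Willow 2.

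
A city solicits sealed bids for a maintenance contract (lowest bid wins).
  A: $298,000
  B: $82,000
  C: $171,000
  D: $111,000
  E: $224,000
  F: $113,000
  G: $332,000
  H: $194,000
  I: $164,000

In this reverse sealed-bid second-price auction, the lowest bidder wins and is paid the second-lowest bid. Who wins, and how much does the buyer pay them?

Bids in order: 82,000 (B) < 111,000 (D) < 113,000 (F) < 164,000 (I) < 171,000 (C) < 194,000 (H) < …
B is lowest; is paid the second-lowest bid, $111,000.

B is paid $111,000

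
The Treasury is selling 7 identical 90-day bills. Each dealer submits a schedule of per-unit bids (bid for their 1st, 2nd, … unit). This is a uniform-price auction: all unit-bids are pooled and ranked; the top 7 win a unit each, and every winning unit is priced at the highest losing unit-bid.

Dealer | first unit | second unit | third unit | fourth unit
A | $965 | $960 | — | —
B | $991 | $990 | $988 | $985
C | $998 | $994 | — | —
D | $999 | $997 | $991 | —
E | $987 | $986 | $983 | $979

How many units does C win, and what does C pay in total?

C: 2 units, pays $1,976

Merging the schedules and taking the best 7: 999 (D-1), 998 (C-1), 997 (D-2), 994 (C-2), 991 (B-1), 991 (D-3), 990 (B-2)
First bid not allocated: $988.
C wins 2 unit(s) at $988 each.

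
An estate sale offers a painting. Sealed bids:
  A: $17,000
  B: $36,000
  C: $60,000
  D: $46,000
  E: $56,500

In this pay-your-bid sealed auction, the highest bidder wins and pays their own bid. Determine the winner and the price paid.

Sorting bids: 60,000 (C) > 56,500 (E) > 46,000 (D) > 36,000 (B) > 17,000 (A)
First-price: C pays what they bid, $60,000.

C pays $60,000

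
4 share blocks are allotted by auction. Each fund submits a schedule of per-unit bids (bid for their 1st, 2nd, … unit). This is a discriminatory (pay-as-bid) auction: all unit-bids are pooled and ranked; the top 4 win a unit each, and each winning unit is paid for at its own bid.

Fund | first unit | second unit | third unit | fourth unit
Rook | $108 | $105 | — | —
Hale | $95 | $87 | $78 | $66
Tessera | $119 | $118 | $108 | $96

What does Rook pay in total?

Merging the schedules and taking the best 4: 119 (Tessera-1), 118 (Tessera-2), 108 (Rook-1), 108 (Tessera-3)
Next rejected bid: $105 (not a price — pay-as-bid).
Rook's winning unit-bids: 108 = $108.

Rook pays $108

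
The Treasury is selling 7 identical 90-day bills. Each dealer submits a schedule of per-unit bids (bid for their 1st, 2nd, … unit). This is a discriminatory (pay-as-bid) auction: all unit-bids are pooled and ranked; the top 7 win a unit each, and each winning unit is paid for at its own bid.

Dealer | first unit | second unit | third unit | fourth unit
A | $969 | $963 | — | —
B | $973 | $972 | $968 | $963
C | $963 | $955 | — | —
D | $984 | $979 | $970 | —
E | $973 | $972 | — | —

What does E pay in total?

E pays $1,945

All unit-bids, highest first — top 7: 984 (D-1), 979 (D-2), 973 (B-1), 973 (E-1), 972 (B-2), 972 (E-2), 970 (D-3)
Next rejected bid: $969 (not a price — pay-as-bid).
E's winning unit-bids: 973 + 972 = $1,945.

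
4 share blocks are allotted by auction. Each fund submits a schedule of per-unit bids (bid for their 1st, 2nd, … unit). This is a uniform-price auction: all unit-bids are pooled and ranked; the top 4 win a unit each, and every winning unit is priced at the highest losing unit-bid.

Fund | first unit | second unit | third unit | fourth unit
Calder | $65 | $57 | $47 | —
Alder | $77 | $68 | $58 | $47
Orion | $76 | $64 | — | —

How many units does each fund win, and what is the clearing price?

Alder 2, Calder 1, Orion 1; clearing price $64

All unit-bids, highest first — top 4: 77 (Alder-1), 76 (Orion-1), 68 (Alder-2), 65 (Calder-1)
The (k+1)-th unit-bid is $64.
Allocation: Alder 2, Calder 1, Orion 1.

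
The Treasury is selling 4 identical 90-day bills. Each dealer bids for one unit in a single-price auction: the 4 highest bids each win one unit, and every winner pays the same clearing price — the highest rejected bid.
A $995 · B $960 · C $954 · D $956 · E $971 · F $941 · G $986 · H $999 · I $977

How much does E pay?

E pays $0

Bids ranked high→low: 999 (H), 995 (A), 986 (G), 977 (I), 971 (E), 960 (B), …
Winners (4 units): H, A, G, I.
Highest unsuccessful bid: $971 → clearing price.
E does not win → pays $0.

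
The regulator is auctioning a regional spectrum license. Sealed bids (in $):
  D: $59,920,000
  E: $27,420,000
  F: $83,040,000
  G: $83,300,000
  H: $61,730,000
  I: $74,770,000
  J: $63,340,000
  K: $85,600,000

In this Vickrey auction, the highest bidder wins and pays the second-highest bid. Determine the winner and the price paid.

Vickrey auction: the highest bidder wins and pays the second-highest bid.
Sorting bids: 85,600,000 (K) > 83,300,000 (G) > 83,040,000 (F) > 74,770,000 (I) > 63,340,000 (J) > 61,730,000 (H) > …
Second-price: K pays G's bid of $83,300,000.

K pays $83,300,000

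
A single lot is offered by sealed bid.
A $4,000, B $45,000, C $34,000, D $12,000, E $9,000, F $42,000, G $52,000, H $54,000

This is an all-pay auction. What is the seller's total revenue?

Total revenue: $252,000

Bids in order: 54,000 (H) > 52,000 (G) > 45,000 (B) > 42,000 (F) > 34,000 (C) > 12,000 (D) > …
Every bidder forfeits their bid regardless of winning.
Revenue = 4,000 + 45,000 + 34,000 + 12,000 + 9,000 + 42,000 + 52,000 + 54,000 = $252,000.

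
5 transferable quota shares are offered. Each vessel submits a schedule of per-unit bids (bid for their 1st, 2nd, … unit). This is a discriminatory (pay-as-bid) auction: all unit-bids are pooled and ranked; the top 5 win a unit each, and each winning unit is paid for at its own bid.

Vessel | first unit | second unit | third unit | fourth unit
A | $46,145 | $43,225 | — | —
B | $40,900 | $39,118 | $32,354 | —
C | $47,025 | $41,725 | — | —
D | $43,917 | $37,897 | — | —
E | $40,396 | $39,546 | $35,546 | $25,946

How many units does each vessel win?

All unit-bids, highest first — top 5: 47,025 (C-1), 46,145 (A-1), 43,917 (D-1), 43,225 (A-2), 41,725 (C-2)
Next rejected bid: $40,900 (not a price — pay-as-bid).
Allocation: A 2, C 2, D 1.

A 2, C 2, D 1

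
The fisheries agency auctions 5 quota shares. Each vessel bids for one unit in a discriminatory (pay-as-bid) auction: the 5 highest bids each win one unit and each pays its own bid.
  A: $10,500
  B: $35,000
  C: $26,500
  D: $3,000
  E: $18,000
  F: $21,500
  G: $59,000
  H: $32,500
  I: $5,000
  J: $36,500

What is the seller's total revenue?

Total revenue: $189,500

Sorting: 59,000 (G), 36,500 (J), 35,000 (B), 32,500 (H), 26,500 (C), 21,500 (F), 18,000 (E), …
Top 5: G, J, B, H, C.
Total revenue = 59,000 + 36,500 + 35,000 + 32,500 + 26,500 = $189,500.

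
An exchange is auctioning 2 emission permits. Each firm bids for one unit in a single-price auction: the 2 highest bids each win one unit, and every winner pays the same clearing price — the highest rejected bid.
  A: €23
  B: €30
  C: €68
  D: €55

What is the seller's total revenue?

Total revenue: €60

Bids ranked high→low: 68 (C), 55 (D), 30 (B), 23 (A)
Winners (2 units): C, D.
Clearing price = highest rejected bid = €30.
Total revenue = 2 × €30 = €60.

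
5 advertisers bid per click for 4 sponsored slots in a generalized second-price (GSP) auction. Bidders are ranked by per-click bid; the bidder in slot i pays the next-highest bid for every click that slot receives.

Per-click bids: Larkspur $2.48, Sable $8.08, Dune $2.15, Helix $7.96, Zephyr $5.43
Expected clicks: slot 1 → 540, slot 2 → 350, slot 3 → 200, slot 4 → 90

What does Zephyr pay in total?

Sorting advertisers: $8.08 (Sable) > $7.96 (Helix) > $5.43 (Zephyr) > $2.48 (Larkspur) > $2.15 (Dune)
Zephyr holds slot 3 → pays next bid $2.48 × 200 clicks = $496.00.

Zephyr pays $496.00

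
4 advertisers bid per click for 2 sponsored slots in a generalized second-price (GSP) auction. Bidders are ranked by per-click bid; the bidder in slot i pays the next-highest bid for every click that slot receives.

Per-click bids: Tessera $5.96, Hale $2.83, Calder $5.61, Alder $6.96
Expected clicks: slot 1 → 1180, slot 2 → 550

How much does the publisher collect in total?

Ranked by bid: $6.96 (Alder) > $5.96 (Tessera) > $5.61 (Calder) > …
Slot 1: Alder pays $5.96 × 1180 = $7032.80
Slot 2: Tessera pays $5.61 × 550 = $3085.50
Total = $10118.30

Total revenue: $10118.30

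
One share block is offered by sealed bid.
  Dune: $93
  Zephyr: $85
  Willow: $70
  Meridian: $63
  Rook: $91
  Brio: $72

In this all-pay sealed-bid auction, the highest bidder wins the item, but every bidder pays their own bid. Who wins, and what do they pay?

Rule: the highest bidder wins the item, but every bidder pays their own bid.
Bids in order: 93 (Dune) > 91 (Rook) > 85 (Zephyr) > 72 (Brio) > 70 (Willow) > 63 (Meridian)
Dune wins with the top bid; all bids are sunk regardless.

Dune pays $93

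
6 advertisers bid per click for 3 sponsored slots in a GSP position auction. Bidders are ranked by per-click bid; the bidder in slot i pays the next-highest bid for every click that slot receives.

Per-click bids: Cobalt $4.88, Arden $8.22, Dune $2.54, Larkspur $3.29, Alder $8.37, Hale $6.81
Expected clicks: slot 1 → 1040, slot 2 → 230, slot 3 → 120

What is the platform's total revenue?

Sorting advertisers: $8.37 (Alder) > $8.22 (Arden) > $6.81 (Hale) > $4.88 (Cobalt) > …
Slot 1: Alder pays $8.22 × 1040 = $8548.80
Slot 2: Arden pays $6.81 × 230 = $1566.30
Slot 3: Hale pays $4.88 × 120 = $585.60
Total = $10700.70

Total revenue: $10700.70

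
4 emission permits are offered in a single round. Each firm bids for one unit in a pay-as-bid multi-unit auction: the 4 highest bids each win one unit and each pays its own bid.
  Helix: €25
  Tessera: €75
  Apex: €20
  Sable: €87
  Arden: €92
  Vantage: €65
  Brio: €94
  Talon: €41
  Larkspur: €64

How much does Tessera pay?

Sorting: 94 (Brio), 92 (Arden), 87 (Sable), 75 (Tessera), 65 (Vantage), 64 (Larkspur), …
Top 4: Brio, Arden, Sable, Tessera.
Tessera wins → own bid €75.

Tessera pays €75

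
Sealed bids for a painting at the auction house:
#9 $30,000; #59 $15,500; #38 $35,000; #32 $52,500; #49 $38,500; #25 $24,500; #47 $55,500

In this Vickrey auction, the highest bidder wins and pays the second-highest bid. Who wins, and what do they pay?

Rule: the highest bidder wins and pays the second-highest bid.
Bids ranked: 55,500 (#47) > 52,500 (#32) > 38,500 (#49) > 35,000 (#38) > 30,000 (#9) > 24,500 (#25) > …
#47 is highest; pays the second-highest bid, $52,500.

#47 pays $52,500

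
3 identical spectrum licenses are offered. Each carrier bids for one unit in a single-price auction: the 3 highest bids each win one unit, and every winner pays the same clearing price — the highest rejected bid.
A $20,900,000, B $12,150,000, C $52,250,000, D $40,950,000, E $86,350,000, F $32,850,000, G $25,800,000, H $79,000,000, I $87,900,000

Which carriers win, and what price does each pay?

I, E, H; each pays $52,250,000

Ordering the bids: 87,900,000 (I), 86,350,000 (E), 79,000,000 (H), 52,250,000 (C), 40,950,000 (D), …
Top 3: I, E, H.
Highest unsuccessful bid: $52,250,000 → clearing price.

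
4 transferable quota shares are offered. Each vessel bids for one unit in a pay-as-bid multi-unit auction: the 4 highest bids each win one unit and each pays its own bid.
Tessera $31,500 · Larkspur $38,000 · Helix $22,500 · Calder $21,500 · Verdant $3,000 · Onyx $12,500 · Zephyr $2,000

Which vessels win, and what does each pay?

Larkspur $38,000, Tessera $31,500, Helix $22,500, Calder $21,500

Ordering the bids: 38,000 (Larkspur), 31,500 (Tessera), 22,500 (Helix), 21,500 (Calder), 12,500 (Onyx), 3,000 (Verdant), …
Winners (4 units): Larkspur, Tessera, Helix, Calder.
Each winner pays its own bid: Larkspur $38,000, Tessera $31,500, Helix $22,500, Calder $21,500.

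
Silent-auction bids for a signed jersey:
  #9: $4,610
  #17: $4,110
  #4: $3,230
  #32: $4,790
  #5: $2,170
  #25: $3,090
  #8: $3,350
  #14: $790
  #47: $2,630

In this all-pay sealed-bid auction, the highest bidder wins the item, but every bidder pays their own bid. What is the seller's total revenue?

Total revenue: $28,770

Sorting bids: 4,790 (#32) > 4,610 (#9) > 4,110 (#17) > 3,350 (#8) > 3,230 (#4) > 3,090 (#25) > …
#32 wins with the top bid; all bids are sunk regardless.
Every bidder forfeits their bid regardless of winning.
Revenue = 4,610 + 4,110 + 3,230 + 4,790 + 2,170 + 3,090 + 3,350 + 790 + 2,630 = $28,770.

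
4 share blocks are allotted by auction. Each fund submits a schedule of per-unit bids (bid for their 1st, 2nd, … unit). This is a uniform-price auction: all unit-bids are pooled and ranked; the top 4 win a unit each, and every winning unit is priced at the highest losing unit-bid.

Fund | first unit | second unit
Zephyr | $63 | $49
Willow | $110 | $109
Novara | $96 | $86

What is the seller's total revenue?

Total revenue: $252

Pooled unit-bids ranked (top 4): 110 (Willow-1), 109 (Willow-2), 96 (Novara-1), 86 (Novara-2)
The (k+1)-th unit-bid is $63.
Allocation: Novara 2, Willow 2. Every unit priced at $63.
Revenue = 4 × 63 = $252.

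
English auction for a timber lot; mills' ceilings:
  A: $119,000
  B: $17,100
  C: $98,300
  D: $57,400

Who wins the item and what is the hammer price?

A wins at $98,300

Open ascending-bid auction: the price rises until one bidder remains; the winner pays the price at which the last rival dropped out.
Limits ranked: 119,000 (A) > 98,300 (C) > 57,400 (D) > 17,100 (B)
C is the last rival to drop out, at $98,300; A remains and wins at that price.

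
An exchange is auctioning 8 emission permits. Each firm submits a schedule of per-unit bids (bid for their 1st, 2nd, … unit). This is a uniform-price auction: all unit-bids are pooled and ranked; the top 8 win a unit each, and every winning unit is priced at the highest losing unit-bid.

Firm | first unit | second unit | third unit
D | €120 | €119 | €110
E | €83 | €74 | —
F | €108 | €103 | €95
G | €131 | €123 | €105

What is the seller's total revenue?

Total revenue: €760

Pooled unit-bids ranked (top 8): 131 (G-1), 123 (G-2), 120 (D-1), 119 (D-2), 110 (D-3), 108 (F-1), 105 (G-3), 103 (F-2)
Highest rejected unit-bid = €95.
Allocation: D 3, F 2, G 3. Every unit priced at €95.
Revenue = 8 × 95 = €760.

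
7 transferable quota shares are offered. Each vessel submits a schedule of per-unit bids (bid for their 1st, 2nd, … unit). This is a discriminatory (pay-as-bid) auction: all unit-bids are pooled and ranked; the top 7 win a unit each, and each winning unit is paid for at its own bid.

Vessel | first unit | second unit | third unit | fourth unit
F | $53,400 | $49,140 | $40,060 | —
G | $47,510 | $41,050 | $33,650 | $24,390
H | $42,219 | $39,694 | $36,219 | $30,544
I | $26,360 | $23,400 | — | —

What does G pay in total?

Merging the schedules and taking the best 7: 53,400 (F-1), 49,140 (F-2), 47,510 (G-1), 42,219 (H-1), 41,050 (G-2), 40,060 (F-3), 39,694 (H-2)
Next rejected bid: $36,219 (not a price — pay-as-bid).
G's winning unit-bids: 47,510 + 41,050 = $88,560.

G pays $88,560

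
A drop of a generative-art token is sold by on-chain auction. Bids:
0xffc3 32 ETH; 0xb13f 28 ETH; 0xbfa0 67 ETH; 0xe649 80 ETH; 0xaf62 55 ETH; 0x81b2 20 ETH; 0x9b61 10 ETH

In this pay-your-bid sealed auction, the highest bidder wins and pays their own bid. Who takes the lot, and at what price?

Pay-your-bid sealed auction: the highest bidder wins and pays their own bid.
Bids ranked: 80 (0xe649) > 67 (0xbfa0) > 55 (0xaf62) > 32 (0xffc3) > 28 (0xb13f) > 20 (0x81b2) > …
0xe649 has the highest bid and pays exactly that: 80 ETH.

0xe649 pays 80 ETH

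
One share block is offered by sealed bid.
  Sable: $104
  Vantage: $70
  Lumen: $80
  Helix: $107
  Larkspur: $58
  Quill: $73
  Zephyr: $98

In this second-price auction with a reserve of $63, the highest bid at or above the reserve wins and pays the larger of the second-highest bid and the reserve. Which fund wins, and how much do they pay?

Helix pays $104

Bids ranked: 107 (Helix) > 104 (Sable) > 98 (Zephyr) > 80 (Lumen) > 73 (Quill) > 70 (Vantage) > …
Helix has the top bid at or above the reserve ($107).
max(second-highest $104, reserve $63) = $104; the reserve does not bind.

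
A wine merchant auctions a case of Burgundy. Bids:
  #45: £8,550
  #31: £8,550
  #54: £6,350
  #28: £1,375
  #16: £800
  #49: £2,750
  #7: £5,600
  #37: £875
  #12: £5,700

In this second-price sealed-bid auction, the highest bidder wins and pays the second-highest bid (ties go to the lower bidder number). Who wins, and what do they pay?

Bids in order: 8,550 (#31) > 8,550 (#45) > 6,350 (#54) > 5,700 (#12) > 5,600 (#7) > 2,750 (#49) > …
#31 and #45 tie at £8,550; tie-break gives it to #31.
#31 wins with the highest bid; price is set by the runner-up at £8,550.

#31 pays £8,550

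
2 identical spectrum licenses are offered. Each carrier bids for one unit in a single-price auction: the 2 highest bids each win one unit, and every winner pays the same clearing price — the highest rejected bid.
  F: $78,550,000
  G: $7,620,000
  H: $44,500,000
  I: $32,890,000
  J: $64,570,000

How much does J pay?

Bids ranked high→low: 78,550,000 (F), 64,570,000 (J), 44,500,000 (H), 32,890,000 (I), …
Winners (2 units): F, J.
Highest unsuccessful bid: $44,500,000 → clearing price.
J wins → pays $44,500,000.

J pays $44,500,000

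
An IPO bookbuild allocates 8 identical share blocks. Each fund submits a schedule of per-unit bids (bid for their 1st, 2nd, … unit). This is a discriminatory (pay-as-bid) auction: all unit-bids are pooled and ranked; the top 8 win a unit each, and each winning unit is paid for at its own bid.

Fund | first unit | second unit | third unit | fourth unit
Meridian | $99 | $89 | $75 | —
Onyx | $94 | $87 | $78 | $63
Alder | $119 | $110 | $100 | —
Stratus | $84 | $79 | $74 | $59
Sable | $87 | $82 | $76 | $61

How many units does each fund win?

All unit-bids, highest first — top 8: 119 (Alder-1), 110 (Alder-2), 100 (Alder-3), 99 (Meridian-1), 94 (Onyx-1), 89 (Meridian-2), 87 (Onyx-2), 87 (Sable-1)
Next rejected bid: $84 (not a price — pay-as-bid).
Allocation: Alder 3, Meridian 2, Onyx 2, Sable 1.

Alder 3, Meridian 2, Onyx 2, Sable 1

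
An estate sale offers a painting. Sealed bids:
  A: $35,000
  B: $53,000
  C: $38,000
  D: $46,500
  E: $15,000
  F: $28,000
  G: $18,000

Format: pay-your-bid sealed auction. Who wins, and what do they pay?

Bids in order: 53,000 (B) > 46,500 (D) > 38,000 (C) > 35,000 (A) > 28,000 (F) > 18,000 (G) > …
B is highest → pays own bid, $53,000.

B pays $53,000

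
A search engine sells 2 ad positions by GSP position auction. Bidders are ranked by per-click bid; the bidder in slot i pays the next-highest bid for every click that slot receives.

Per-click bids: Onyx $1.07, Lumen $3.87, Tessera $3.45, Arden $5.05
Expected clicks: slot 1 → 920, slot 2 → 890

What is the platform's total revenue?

Total revenue: $6630.90

Sorting advertisers: $5.05 (Arden) > $3.87 (Lumen) > $3.45 (Tessera) > …
Slot 1: Arden pays $3.87 × 920 = $3560.40
Slot 2: Lumen pays $3.45 × 890 = $3070.50
Total = $6630.90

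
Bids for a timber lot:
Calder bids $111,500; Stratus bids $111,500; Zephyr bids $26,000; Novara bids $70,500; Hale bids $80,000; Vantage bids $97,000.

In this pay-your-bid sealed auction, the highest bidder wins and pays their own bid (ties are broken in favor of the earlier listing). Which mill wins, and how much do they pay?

Bids ranked: 111,500 (Calder) > 111,500 (Stratus) > 97,000 (Vantage) > 80,000 (Hale) > 70,500 (Novara) > 26,000 (Zephyr)
Calder and Stratus tie at $111,500; tie-break gives it to Calder.
Calder is highest → pays own bid, $111,500.

Calder pays $111,500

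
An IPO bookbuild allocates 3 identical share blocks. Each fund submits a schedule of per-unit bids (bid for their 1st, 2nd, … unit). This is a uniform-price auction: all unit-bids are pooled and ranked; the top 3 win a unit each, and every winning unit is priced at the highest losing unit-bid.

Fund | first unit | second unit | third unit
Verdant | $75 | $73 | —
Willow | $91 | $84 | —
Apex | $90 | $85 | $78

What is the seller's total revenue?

Pooled unit-bids ranked (top 3): 91 (Willow-1), 90 (Apex-1), 85 (Apex-2)
The (k+1)-th unit-bid is $84.
Allocation: Apex 2, Willow 1. Every unit priced at $84.
Revenue = 3 × 84 = $252.

Total revenue: $252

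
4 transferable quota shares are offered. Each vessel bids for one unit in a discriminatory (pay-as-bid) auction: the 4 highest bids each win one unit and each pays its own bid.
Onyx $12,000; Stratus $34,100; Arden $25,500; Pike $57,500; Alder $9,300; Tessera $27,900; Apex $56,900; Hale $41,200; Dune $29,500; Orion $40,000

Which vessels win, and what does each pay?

Ordering the bids: 57,500 (Pike), 56,900 (Apex), 41,200 (Hale), 40,000 (Orion), 34,100 (Stratus), 29,500 (Dune), …
Top 4: Pike, Apex, Hale, Orion.
Each winner pays its own bid: Pike $57,500, Apex $56,900, Hale $41,200, Orion $40,000.

Pike $57,500, Apex $56,900, Hale $41,200, Orion $40,000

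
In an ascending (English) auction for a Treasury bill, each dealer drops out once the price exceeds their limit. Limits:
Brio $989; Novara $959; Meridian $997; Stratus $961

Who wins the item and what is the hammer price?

Rule: the price rises until one bidder remains; the winner pays the price at which the last rival dropped out.
Limits ranked: 997 (Meridian) > 989 (Brio) > 961 (Stratus) > 959 (Novara)
Once the price passes $989, only Meridian is left; the hammer falls at Brio's limit of $989.

Meridian wins at $989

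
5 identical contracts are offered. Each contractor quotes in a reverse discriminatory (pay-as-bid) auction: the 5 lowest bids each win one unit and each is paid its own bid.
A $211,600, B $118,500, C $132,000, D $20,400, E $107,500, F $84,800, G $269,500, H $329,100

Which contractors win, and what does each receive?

Ordering the bids: 20,400 (D), 84,800 (F), 107,500 (E), 118,500 (B), 132,000 (C), 211,600 (A), 269,500 (G), …
Winners (5 units): D, F, E, B, C.
Each winner is paid its own bid: D $20,400, F $84,800, E $107,500, B $118,500, C $132,000.

D $20,400, F $84,800, E $107,500, B $118,500, C $132,000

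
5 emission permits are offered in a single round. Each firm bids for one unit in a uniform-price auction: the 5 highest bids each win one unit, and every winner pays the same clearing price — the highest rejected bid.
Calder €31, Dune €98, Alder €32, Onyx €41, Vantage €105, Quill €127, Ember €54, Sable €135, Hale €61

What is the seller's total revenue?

Bids ranked high→low: 135 (Sable), 127 (Quill), 105 (Vantage), 98 (Dune), 61 (Hale), 54 (Ember), 41 (Onyx), …
Winners (5 units): Sable, Quill, Vantage, Dune, Hale.
Highest unsuccessful bid: €54 → clearing price.
Total revenue = 5 × €54 = €270.

Total revenue: €270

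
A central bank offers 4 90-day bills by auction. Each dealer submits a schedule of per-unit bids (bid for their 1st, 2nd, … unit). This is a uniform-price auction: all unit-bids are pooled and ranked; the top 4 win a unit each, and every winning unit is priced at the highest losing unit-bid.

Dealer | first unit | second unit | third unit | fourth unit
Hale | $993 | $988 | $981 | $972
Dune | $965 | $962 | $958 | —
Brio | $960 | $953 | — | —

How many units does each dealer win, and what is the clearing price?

Hale 4; clearing price $965

Pooled unit-bids ranked (top 4): 993 (Hale-1), 988 (Hale-2), 981 (Hale-3), 972 (Hale-4)
First bid not allocated: $965.
Allocation: Hale 4.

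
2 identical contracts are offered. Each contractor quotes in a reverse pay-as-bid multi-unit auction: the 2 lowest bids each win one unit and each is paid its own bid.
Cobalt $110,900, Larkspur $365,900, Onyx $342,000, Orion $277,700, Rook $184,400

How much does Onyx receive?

Onyx is paid $0

Sorting: 110,900 (Cobalt), 184,400 (Rook), 277,700 (Orion), 342,000 (Onyx), …
Lowest 2: Cobalt, Rook.
Onyx does not win → $0.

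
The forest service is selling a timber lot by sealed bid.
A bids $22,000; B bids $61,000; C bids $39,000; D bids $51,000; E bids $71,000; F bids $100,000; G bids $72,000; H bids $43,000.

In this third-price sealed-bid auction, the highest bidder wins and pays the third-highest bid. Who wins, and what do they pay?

Bids ranked: 100,000 (F) > 72,000 (G) > 71,000 (E) > 61,000 (B) > 51,000 (D) > 43,000 (H) > …
F wins; payment is bid #3 in the ranking = $71,000.

F pays $71,000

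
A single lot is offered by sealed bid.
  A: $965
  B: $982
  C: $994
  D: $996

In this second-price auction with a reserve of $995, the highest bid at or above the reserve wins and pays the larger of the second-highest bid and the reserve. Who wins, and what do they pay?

D pays $995

Rule: the highest bid at or above the reserve wins and pays the larger of the second-highest bid and the reserve.
Sorting bids: 996 (D) > 994 (C) > 982 (B) > 965 (A)
D has the top bid at or above the reserve ($996).
max(second-highest $994, reserve $995) = $995.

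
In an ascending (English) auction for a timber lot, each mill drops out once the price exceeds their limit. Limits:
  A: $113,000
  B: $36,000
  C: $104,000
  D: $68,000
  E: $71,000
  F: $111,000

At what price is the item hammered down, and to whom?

A wins at $111,000

Open ascending-bid auction: the price rises until one bidder remains; the winner pays the price at which the last rival dropped out.
Limits in order: 113,000 (A) > 111,000 (F) > 104,000 (C) > 71,000 (E) > 68,000 (D) > 36,000 (B)
F is the last rival to drop out, at $111,000; A remains and wins at that price.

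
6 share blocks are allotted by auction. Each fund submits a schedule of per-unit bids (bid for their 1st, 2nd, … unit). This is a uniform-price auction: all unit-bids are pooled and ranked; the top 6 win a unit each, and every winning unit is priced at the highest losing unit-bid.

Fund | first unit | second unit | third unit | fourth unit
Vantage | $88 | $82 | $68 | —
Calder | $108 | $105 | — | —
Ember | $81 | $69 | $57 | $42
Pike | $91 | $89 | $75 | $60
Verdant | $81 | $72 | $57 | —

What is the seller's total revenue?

All unit-bids, highest first — top 6: 108 (Calder-1), 105 (Calder-2), 91 (Pike-1), 89 (Pike-2), 88 (Vantage-1), 82 (Vantage-2)
First bid not allocated: $81.
Allocation: Calder 2, Pike 2, Vantage 2. Every unit priced at $81.
Revenue = 6 × 81 = $486.

Total revenue: $486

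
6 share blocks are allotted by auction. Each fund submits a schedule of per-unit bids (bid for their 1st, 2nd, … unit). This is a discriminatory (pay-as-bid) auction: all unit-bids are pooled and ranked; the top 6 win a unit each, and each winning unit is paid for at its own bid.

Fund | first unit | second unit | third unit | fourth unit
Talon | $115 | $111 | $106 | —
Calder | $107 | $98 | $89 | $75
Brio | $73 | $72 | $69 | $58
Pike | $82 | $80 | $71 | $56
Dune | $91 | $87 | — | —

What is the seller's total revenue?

Total revenue: $628

All unit-bids, highest first — top 6: 115 (Talon-1), 111 (Talon-2), 107 (Calder-1), 106 (Talon-3), 98 (Calder-2), 91 (Dune-1)
Next rejected bid: $89 (not a price — pay-as-bid).
Each winning unit pays its own bid.
Revenue = 115 + 111 + 107 + 106 + 98 + 91 = $628.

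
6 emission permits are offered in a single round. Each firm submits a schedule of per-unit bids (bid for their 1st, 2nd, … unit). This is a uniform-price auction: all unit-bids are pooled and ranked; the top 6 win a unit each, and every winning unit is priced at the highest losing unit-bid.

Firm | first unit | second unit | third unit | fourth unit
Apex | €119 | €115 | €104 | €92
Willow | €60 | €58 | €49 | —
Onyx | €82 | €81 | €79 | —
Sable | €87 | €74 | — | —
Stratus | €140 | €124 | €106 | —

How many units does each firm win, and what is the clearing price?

Apex 3, Stratus 3; clearing price €92

All unit-bids, highest first — top 6: 140 (Stratus-1), 124 (Stratus-2), 119 (Apex-1), 115 (Apex-2), 106 (Stratus-3), 104 (Apex-3)
First bid not allocated: €92.
Allocation: Apex 3, Stratus 3.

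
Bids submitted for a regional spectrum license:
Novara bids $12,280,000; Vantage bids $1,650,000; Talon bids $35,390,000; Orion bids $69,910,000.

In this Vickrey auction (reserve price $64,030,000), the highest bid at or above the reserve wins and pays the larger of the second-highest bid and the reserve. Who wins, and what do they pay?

Rule: the highest bid at or above the reserve wins and pays the larger of the second-highest bid and the reserve.
Bids ranked: 69,910,000 (Orion) > 35,390,000 (Talon) > 12,280,000 (Novara) > 1,650,000 (Vantage)
Highest eligible bid: Orion at $69,910,000.
Second-highest bid $35,390,000 is below the reserve $64,030,000, so the reserve binds → payment $64,030,000.

Orion pays $64,030,000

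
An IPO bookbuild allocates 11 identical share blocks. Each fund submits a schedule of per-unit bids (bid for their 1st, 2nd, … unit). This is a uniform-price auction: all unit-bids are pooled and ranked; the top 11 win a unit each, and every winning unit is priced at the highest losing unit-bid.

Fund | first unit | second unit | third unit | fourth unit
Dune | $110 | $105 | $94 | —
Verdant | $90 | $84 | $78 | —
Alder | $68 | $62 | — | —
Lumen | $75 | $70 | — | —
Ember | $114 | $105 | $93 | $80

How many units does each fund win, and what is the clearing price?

Pooled unit-bids ranked (top 11): 114 (Ember-1), 110 (Dune-1), 105 (Dune-2), 105 (Ember-2), 94 (Dune-3), 93 (Ember-3), 90 (Verdant-1), 84 (Verdant-2), 80 (Ember-4), 78 (Verdant-3), 75 (Lumen-1)
The (k+1)-th unit-bid is $70.
Allocation: Dune 3, Ember 4, Lumen 1, Verdant 3.

Dune 3, Ember 4, Lumen 1, Verdant 3; clearing price $70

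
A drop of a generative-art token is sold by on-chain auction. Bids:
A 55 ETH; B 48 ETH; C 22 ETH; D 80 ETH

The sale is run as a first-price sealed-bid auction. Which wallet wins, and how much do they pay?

D pays 80 ETH

Bids in order: 80 (D) > 55 (A) > 48 (B) > 22 (C)
D is highest → pays own bid, 80 ETH.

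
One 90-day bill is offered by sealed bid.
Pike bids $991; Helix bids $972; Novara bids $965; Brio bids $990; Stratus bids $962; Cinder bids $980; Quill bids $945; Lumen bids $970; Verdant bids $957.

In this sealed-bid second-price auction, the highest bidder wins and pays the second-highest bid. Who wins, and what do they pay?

Sorting bids: 991 (Pike) > 990 (Brio) > 980 (Cinder) > 972 (Helix) > 970 (Lumen) > 965 (Novara) > …
Second-price: Pike pays Brio's bid of $990.

Pike pays $990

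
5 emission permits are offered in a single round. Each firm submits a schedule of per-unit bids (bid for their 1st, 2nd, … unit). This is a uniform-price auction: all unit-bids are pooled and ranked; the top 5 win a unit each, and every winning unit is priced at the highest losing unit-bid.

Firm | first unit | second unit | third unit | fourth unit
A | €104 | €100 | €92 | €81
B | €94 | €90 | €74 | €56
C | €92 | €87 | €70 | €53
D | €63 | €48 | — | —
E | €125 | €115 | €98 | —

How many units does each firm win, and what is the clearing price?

A 2, E 3; clearing price €94

Merging the schedules and taking the best 5: 125 (E-1), 115 (E-2), 104 (A-1), 100 (A-2), 98 (E-3)
Highest rejected unit-bid = €94.
Allocation: A 2, E 3.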